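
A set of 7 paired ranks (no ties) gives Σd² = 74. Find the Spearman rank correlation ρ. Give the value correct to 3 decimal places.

-0.321

ρ = 1 − 6Σd² / [n(n²−1)] = 1 − 6×74 / (7×48)
  = 1 − 444/336 = 1 − 1.3214 ≈ -0.321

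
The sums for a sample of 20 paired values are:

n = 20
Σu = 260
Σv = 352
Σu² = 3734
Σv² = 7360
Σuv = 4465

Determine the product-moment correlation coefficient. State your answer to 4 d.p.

-0.1729

r = (nΣuv − ΣuΣv) / √[(nΣu² − (Σu)²)(nΣv² − (Σv)²)]
Numerator: 20×4465 − 260×352 = -2220
Denominator: √[(74680 − 67600)(147200 − 123904)] = √[7080 × 23296] = 12842.7287
r = -2220 / 12842.7287 ≈ -0.1729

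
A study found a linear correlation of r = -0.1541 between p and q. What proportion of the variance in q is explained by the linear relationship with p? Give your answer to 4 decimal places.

r² = (-0.1541)² = 0.0237

0.0237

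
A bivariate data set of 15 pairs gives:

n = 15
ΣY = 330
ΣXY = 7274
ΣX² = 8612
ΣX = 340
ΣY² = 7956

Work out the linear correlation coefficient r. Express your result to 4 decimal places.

-0.2595

r = (nΣXY − ΣXΣY) / √[(nΣX² − (ΣX)²)(nΣY² − (ΣY)²)]
Numerator: 15×7274 − 340×330 = -3090
Denominator: √[(129180 − 115600)(119340 − 108900)] = √[13580 × 10440] = 11906.9392
r = -3090 / 11906.9392 ≈ -0.2595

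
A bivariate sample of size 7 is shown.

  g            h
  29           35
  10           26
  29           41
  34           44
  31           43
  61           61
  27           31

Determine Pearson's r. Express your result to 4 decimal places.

n = 7, Σg = 221, Σh = 281, Σg² = 8349, Σh² = 12049, Σgh = 9851
nΣgh − ΣgΣh = 68957 − 62101 = 6856
nΣg² − (Σg)² = 58443 − 48841 = 9602; nΣh² − (Σh)² = 84343 − 78961 = 5382
r = 6856 / √(9602 × 5382) = 6856 / 7188.7387 ≈ 0.9537

0.9537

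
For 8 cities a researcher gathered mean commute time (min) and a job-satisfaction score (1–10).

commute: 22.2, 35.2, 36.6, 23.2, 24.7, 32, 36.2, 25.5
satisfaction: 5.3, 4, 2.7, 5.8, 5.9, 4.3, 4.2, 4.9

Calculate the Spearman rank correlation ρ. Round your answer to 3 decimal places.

-0.881

Rank commute: 1, 6, 8, 2, 3, 5, 7, 4
Rank satisfaction: 6, 2, 1, 7, 8, 4, 3, 5
d = rank(commute) − rank(satisfaction): -5, 4, 7, -5, -5, 1, 4, -1; Σd² = 158
ρ = 1 − 6Σd² / [n(n²−1)] = 1 − 6×158 / (8×63) = 1 − 948/504 ≈ -0.881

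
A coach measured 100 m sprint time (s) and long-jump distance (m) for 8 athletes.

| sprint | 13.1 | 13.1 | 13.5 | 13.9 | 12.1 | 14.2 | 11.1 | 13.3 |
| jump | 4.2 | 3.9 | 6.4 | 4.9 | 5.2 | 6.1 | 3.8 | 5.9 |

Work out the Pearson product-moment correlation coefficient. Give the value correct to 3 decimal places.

n = 8, Σx = 104.3, Σy = 40.4, Σx² = 1366.83, Σy² = 211.32, Σxy = 530.81
nΣxy − ΣxΣy = 4246.48 − 4213.72 = 32.76
nΣx² − (Σx)² = 10934.64 − 10878.49 = 56.15; nΣy² − (Σy)² = 1690.56 − 1632.16 = 58.4
r = 32.76 / √(56.15 × 58.4) = 32.76 / 57.2640 ≈ 0.572

0.572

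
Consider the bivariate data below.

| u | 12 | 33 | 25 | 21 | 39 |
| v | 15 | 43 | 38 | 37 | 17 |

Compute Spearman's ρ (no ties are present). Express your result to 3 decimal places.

0.400

Rank u: 1, 4, 3, 2, 5
Rank v: 1, 5, 4, 3, 2
d = rank(u) − rank(v): 0, -1, -1, -1, 3; Σd² = 12
ρ = 1 − 6Σd² / [n(n²−1)] = 1 − 6×12 / (5×24) = 1 − 72/120 ≈ 0.400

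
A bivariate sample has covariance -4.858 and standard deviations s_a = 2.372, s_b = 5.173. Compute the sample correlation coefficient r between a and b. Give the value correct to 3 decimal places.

-0.396

r = Cov(a,b) / (s_a · s_b) = -4.858 / (2.372 × 5.173)
  = -4.858 / 12.2704 ≈ -0.396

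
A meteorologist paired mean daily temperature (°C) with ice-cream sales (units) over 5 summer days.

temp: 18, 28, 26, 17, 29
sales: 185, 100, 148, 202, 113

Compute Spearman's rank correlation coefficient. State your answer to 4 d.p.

Rank temp: 2, 4, 3, 1, 5
Rank sales: 4, 1, 3, 5, 2
d = rank(temp) − rank(sales): -2, 3, 0, -4, 3; Σd² = 38
ρ = 1 − 6Σd² / [n(n²−1)] = 1 − 6×38 / (5×24) = 1 − 228/120 ≈ -0.9000

-0.9000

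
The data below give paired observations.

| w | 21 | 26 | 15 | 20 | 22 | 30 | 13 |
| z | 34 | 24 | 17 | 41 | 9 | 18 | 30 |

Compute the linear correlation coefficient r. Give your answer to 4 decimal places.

n = 7, Σw = 147, Σz = 173, Σw² = 3295, Σz² = 5007, Σwz = 3541
nΣwz − ΣwΣz = 24787 − 25431 = -644
nΣw² − (Σw)² = 23065 − 21609 = 1456; nΣz² − (Σz)² = 35049 − 29929 = 5120
r = -644 / √(1456 × 5120) = -644 / 2730.3333 ≈ -0.2359

-0.2359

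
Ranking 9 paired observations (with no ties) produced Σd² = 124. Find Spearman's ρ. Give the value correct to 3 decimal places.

ρ = 1 − 6Σd² / [n(n²−1)] = 1 − 6×124 / (9×80)
  = 1 − 744/720 = 1 − 1.0333 ≈ -0.033

-0.033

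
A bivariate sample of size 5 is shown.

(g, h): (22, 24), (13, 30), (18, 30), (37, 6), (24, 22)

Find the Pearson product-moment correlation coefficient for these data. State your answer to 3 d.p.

n = 5, Σg = 114, Σh = 112, Σg² = 2922, Σh² = 2896, Σgh = 2208
nΣgh − ΣgΣh = 11040 − 12768 = -1728
nΣg² − (Σg)² = 14610 − 12996 = 1614; nΣh² − (Σh)² = 14480 − 12544 = 1936
r = -1728 / √(1614 × 1936) = -1728 / 1767.6832 ≈ -0.978

-0.978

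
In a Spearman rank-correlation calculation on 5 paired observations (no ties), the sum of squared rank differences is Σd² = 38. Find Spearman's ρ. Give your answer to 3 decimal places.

ρ = 1 − 6Σd² / [n(n²−1)] = 1 − 6×38 / (5×24)
  = 1 − 228/120 = 1 − 1.9000 ≈ -0.900

-0.900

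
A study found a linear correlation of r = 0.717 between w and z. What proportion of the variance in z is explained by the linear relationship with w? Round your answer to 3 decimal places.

r² = (0.717)² = 0.514

0.514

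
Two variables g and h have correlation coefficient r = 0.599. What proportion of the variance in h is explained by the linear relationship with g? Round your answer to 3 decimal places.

0.359

r² = (0.599)² = 0.359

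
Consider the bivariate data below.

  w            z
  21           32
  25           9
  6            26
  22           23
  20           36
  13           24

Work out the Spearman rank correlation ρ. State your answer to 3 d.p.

-0.543

Rank w: 4, 6, 1, 5, 3, 2
Rank z: 5, 1, 4, 2, 6, 3
d = rank(w) − rank(z): -1, 5, -3, 3, -3, -1; Σd² = 54
ρ = 1 − 6Σd² / [n(n²−1)] = 1 − 6×54 / (6×35) = 1 − 324/210 ≈ -0.543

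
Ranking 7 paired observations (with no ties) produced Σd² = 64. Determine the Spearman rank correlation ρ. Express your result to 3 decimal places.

ρ = 1 − 6Σd² / [n(n²−1)] = 1 − 6×64 / (7×48)
  = 1 − 384/336 = 1 − 1.1429 ≈ -0.143

-0.143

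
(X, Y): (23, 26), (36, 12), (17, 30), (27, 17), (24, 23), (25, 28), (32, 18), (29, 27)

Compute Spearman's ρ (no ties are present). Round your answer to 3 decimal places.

Rank X: 2, 8, 1, 5, 3, 4, 7, 6
Rank Y: 5, 1, 8, 2, 4, 7, 3, 6
d = rank(X) − rank(Y): -3, 7, -7, 3, -1, -3, 4, 0; Σd² = 142
ρ = 1 − 6Σd² / [n(n²−1)] = 1 − 6×142 / (8×63) = 1 − 852/504 ≈ -0.690

-0.690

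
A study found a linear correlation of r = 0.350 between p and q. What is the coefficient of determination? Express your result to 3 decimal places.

0.123

r² = (0.350)² = 0.123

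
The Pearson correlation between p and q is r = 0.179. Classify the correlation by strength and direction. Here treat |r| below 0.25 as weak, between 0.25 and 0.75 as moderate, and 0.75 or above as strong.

weak positive

r = 0.179 > 0 so the relationship is positive.
|r| = 0.179, which falls in the weak range.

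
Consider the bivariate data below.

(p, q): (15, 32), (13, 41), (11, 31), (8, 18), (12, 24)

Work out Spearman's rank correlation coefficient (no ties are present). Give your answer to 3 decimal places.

0.800

Rank p: 5, 4, 2, 1, 3
Rank q: 4, 5, 3, 1, 2
d = rank(p) − rank(q): 1, -1, -1, 0, 1; Σd² = 4
ρ = 1 − 6Σd² / [n(n²−1)] = 1 − 6×4 / (5×24) = 1 − 24/120 ≈ 0.800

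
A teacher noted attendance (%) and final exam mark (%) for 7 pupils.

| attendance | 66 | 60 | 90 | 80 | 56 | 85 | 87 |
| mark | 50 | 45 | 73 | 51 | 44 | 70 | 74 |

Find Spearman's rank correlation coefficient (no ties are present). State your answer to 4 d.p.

Rank attendance: 3, 2, 7, 4, 1, 5, 6
Rank mark: 3, 2, 6, 4, 1, 5, 7
d = rank(attendance) − rank(mark): 0, 0, 1, 0, 0, 0, -1; Σd² = 2
ρ = 1 − 6Σd² / [n(n²−1)] = 1 − 6×2 / (7×48) = 1 − 12/336 ≈ 0.9643

0.9643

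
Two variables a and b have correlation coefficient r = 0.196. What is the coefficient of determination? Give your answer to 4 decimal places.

r² = (0.196)² = 0.0384

0.0384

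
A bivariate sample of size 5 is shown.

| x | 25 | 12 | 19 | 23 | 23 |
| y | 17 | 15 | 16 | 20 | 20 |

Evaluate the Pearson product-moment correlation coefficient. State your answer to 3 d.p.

n = 5, Σx = 102, Σy = 88, Σx² = 2188, Σy² = 1570, Σxy = 1829
nΣxy − ΣxΣy = 9145 − 8976 = 169
nΣx² − (Σx)² = 10940 − 10404 = 536; nΣy² − (Σy)² = 7850 − 7744 = 106
r = 169 / √(536 × 106) = 169 / 238.3611 ≈ 0.709

0.709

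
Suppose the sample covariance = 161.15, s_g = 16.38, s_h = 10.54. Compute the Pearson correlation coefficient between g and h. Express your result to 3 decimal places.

r = Cov(g,h) / (s_g · s_h) = 161.15 / (16.38 × 10.54)
  = 161.15 / 172.6452 ≈ 0.933

0.933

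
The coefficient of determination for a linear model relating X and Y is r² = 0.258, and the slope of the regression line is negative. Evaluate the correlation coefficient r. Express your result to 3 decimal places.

-0.508

|r| = √0.258 = 0.508
The association is negative, so r = −0.508.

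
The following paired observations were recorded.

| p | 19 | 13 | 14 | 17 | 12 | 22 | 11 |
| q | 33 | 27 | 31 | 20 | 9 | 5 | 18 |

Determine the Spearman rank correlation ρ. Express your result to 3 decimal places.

Rank p: 6, 3, 4, 5, 2, 7, 1
Rank q: 7, 5, 6, 4, 2, 1, 3
d = rank(p) − rank(q): -1, -2, -2, 1, 0, 6, -2; Σd² = 50
ρ = 1 − 6Σd² / [n(n²−1)] = 1 − 6×50 / (7×48) = 1 − 300/336 ≈ 0.107

0.107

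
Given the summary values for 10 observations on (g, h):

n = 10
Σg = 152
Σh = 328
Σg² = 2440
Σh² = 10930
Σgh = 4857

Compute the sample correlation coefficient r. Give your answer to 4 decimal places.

r = (nΣgh − ΣgΣh) / √[(nΣg² − (Σg)²)(nΣh² − (Σh)²)]
Numerator: 10×4857 − 152×328 = -1286
Denominator: √[(24400 − 23104)(109300 − 107584)] = √[1296 × 1716] = 1491.2867
r = -1286 / 1491.2867 ≈ -0.8623

-0.8623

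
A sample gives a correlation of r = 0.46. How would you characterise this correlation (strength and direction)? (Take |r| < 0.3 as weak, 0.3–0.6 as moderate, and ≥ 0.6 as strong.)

r = 0.46 > 0 so the relationship is positive.
|r| = 0.46, which falls in the moderate range.

moderate positive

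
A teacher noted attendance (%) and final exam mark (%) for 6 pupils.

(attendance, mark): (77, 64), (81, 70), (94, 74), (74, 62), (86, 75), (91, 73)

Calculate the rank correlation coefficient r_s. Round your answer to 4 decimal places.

0.8286

Rank attendance: 2, 3, 6, 1, 4, 5
Rank mark: 2, 3, 5, 1, 6, 4
d = rank(attendance) − rank(mark): 0, 0, 1, 0, -2, 1; Σd² = 6
ρ = 1 − 6Σd² / [n(n²−1)] = 1 − 6×6 / (6×35) = 1 − 36/210 ≈ 0.8286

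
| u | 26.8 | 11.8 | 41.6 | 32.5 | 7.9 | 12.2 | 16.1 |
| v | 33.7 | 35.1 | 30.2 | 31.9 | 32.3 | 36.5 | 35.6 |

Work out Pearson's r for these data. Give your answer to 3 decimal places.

-0.709

n = 7, Σu = 148.9, Σv = 235.3, Σu² = 4114.75, Σv² = 7940.25, Σuv = 4884.04
nΣuv − ΣuΣv = 34188.28 − 35036.17 = -847.89
nΣu² − (Σu)² = 28803.25 − 22171.21 = 6632.04; nΣv² − (Σv)² = 55581.75 − 55366.09 = 215.66
r = -847.89 / √(6632.04 × 215.66) = -847.89 / 1195.9372 ≈ -0.709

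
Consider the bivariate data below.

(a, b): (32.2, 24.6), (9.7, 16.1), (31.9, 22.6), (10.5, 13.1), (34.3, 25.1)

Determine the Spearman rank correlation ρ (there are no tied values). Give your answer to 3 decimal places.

0.900

Rank a: 4, 1, 3, 2, 5
Rank b: 4, 2, 3, 1, 5
d = rank(a) − rank(b): 0, -1, 0, 1, 0; Σd² = 2
ρ = 1 − 6Σd² / [n(n²−1)] = 1 − 6×2 / (5×24) = 1 − 12/120 ≈ 0.900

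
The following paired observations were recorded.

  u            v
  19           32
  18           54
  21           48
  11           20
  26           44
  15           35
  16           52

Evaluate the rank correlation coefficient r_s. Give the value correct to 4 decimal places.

Rank u: 5, 4, 6, 1, 7, 2, 3
Rank v: 2, 7, 5, 1, 4, 3, 6
d = rank(u) − rank(v): 3, -3, 1, 0, 3, -1, -3; Σd² = 38
ρ = 1 − 6Σd² / [n(n²−1)] = 1 − 6×38 / (7×48) = 1 − 228/336 ≈ 0.3214

0.3214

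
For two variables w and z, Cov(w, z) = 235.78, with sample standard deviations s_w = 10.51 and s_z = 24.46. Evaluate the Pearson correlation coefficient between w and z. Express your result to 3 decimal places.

0.917

r = Cov(w,z) / (s_w · s_z) = 235.78 / (10.51 × 24.46)
  = 235.78 / 257.0746 ≈ 0.917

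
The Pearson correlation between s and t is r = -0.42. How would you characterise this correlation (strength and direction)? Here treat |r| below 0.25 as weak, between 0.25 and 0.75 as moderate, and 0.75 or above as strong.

moderate negative

r = -0.42 < 0 so the relationship is negative.
|r| = 0.42, which falls in the moderate range.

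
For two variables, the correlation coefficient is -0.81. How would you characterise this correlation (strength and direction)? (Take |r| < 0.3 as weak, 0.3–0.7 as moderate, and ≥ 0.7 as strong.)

r = -0.81 < 0 so the relationship is negative.
|r| = 0.81, which falls in the strong range.

strong negative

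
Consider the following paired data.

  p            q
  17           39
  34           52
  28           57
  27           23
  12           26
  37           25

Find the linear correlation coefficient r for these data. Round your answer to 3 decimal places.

n = 6, Σp = 155, Σq = 222, Σp² = 4471, Σq² = 9304, Σpq = 5885
nΣpq − ΣpΣq = 35310 − 34410 = 900
nΣp² − (Σp)² = 26826 − 24025 = 2801; nΣq² − (Σq)² = 55824 − 49284 = 6540
r = 900 / √(2801 × 6540) = 900 / 4280.0164 ≈ 0.210

0.210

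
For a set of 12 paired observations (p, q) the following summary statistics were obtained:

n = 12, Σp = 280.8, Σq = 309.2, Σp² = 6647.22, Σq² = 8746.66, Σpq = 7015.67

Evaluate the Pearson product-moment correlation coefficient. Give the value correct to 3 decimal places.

r = (nΣpq − ΣpΣq) / √[(nΣp² − (Σp)²)(nΣq² − (Σq)²)]
Numerator: 12×7015.67 − 280.8×309.2 = -2635.32
Denominator: √[(79766.64 − 78848.64)(104959.92 − 95604.64)] = √[918 × 9355.28] = 2930.5541
r = -2635.32 / 2930.5541 ≈ -0.899

-0.899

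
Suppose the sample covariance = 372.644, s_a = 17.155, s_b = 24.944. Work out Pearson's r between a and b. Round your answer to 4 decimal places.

r = Cov(a,b) / (s_a · s_b) = 372.644 / (17.155 × 24.944)
  = 372.644 / 427.9143 ≈ 0.8708

0.8708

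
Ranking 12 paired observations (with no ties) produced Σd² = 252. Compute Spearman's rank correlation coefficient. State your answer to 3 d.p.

ρ = 1 − 6Σd² / [n(n²−1)] = 1 − 6×252 / (12×143)
  = 1 − 1512/1716 = 1 − 0.8811 ≈ 0.119

0.119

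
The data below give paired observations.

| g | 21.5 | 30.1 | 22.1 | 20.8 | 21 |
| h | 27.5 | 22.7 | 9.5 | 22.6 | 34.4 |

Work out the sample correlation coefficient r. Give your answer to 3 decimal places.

n = 5, Σg = 115.5, Σh = 116.7, Σg² = 2730.31, Σh² = 3055.91, Σgh = 2676.95
nΣgh − ΣgΣh = 13384.75 − 13478.85 = -94.1
nΣg² − (Σg)² = 13651.55 − 13340.25 = 311.3; nΣh² − (Σh)² = 15279.55 − 13618.89 = 1660.66
r = -94.1 / √(311.3 × 1660.66) = -94.1 / 719.0017 ≈ -0.131

-0.131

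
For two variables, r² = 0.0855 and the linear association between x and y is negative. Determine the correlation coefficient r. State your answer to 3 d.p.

|r| = √0.0855 = 0.292
The association is negative, so r = −0.292.

-0.292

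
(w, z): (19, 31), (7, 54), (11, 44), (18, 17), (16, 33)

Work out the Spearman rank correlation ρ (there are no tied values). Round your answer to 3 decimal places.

Rank w: 5, 1, 2, 4, 3
Rank z: 2, 5, 4, 1, 3
d = rank(w) − rank(z): 3, -4, -2, 3, 0; Σd² = 38
ρ = 1 − 6Σd² / [n(n²−1)] = 1 − 6×38 / (5×24) = 1 − 228/120 ≈ -0.900

-0.900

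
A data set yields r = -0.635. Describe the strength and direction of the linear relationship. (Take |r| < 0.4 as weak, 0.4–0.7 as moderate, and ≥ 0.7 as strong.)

moderate negative

r = -0.635 < 0 so the relationship is negative.
|r| = 0.635, which falls in the moderate range.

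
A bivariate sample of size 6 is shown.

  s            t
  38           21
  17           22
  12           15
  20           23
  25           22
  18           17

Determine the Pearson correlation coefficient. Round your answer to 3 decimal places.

n = 6, Σs = 130, Σt = 120, Σs² = 3226, Σt² = 2452, Σst = 2668
nΣst − ΣsΣt = 16008 − 15600 = 408
nΣs² − (Σs)² = 19356 − 16900 = 2456; nΣt² − (Σt)² = 14712 − 14400 = 312
r = 408 / √(2456 × 312) = 408 / 875.3696 ≈ 0.466

0.466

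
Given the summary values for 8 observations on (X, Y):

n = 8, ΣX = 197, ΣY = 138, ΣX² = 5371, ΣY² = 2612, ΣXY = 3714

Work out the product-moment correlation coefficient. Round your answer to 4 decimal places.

0.9102

r = (nΣXY − ΣXΣY) / √[(nΣX² − (ΣX)²)(nΣY² − (ΣY)²)]
Numerator: 8×3714 − 197×138 = 2526
Denominator: √[(42968 − 38809)(20896 − 19044)] = √[4159 × 1852] = 2775.3321
r = 2526 / 2775.3321 ≈ 0.9102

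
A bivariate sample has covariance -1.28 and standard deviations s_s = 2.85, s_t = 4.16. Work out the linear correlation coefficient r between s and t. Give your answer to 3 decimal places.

-0.108

r = Cov(s,t) / (s_s · s_t) = -1.28 / (2.85 × 4.16)
  = -1.28 / 11.8560 ≈ -0.108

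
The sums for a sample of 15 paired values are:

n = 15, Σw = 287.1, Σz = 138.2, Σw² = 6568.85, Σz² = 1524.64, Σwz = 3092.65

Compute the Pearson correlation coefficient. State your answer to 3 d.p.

r = (nΣwz − ΣwΣz) / √[(nΣw² − (Σw)²)(nΣz² − (Σz)²)]
Numerator: 15×3092.65 − 287.1×138.2 = 6712.53
Denominator: √[(98532.75 − 82426.41)(22869.6 − 19099.24)] = √[16106.34 × 3770.36] = 7792.7338
r = 6712.53 / 7792.7338 ≈ 0.861

0.861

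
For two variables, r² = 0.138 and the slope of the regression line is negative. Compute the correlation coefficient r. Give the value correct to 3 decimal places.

-0.371

|r| = √0.138 = 0.371
The association is negative, so r = −0.371.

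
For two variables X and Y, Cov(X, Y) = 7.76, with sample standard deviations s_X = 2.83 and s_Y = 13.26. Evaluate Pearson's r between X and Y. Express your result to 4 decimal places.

r = Cov(X,Y) / (s_X · s_Y) = 7.76 / (2.83 × 13.26)
  = 7.76 / 37.5258 ≈ 0.2068

0.2068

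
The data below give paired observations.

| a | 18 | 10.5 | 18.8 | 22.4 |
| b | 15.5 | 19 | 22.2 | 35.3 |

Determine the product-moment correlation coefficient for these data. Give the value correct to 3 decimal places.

0.644

n = 4, Σa = 69.7, Σb = 92, Σa² = 1289.45, Σb² = 2340.18, Σab = 1686.58
nΣab − ΣaΣb = 6746.32 − 6412.4 = 333.92
nΣa² − (Σa)² = 5157.8 − 4858.09 = 299.71; nΣb² − (Σb)² = 9360.72 − 8464 = 896.72
r = 333.92 / √(299.71 × 896.72) = 333.92 / 518.4168 ≈ 0.644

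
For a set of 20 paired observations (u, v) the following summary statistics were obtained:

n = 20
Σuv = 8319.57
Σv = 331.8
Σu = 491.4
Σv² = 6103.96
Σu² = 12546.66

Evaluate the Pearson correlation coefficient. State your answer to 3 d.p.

r = (nΣuv − ΣuΣv) / √[(nΣu² − (Σu)²)(nΣv² − (Σv)²)]
Numerator: 20×8319.57 − 491.4×331.8 = 3344.88
Denominator: √[(250933.2 − 241473.96)(122079.2 − 110091.24)] = √[9459.24 × 11987.96] = 10648.8023
r = 3344.88 / 10648.8023 ≈ 0.314

0.314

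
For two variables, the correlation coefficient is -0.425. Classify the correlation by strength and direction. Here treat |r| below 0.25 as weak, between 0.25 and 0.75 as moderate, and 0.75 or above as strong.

r = -0.425 < 0 so the relationship is negative.
|r| = 0.425, which falls in the moderate range.

moderate negative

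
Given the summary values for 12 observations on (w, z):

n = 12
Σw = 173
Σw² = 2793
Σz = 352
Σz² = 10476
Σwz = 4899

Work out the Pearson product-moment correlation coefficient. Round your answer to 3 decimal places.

-0.828

r = (nΣwz − ΣwΣz) / √[(nΣw² − (Σw)²)(nΣz² − (Σz)²)]
Numerator: 12×4899 − 173×352 = -2108
Denominator: √[(33516 − 29929)(125712 − 123904)] = √[3587 × 1808] = 2546.6244
r = -2108 / 2546.6244 ≈ -0.828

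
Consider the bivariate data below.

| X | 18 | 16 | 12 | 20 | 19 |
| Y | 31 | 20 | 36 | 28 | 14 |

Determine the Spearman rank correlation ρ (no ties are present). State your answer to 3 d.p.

Rank X: 3, 2, 1, 5, 4
Rank Y: 4, 2, 5, 3, 1
d = rank(X) − rank(Y): -1, 0, -4, 2, 3; Σd² = 30
ρ = 1 − 6Σd² / [n(n²−1)] = 1 − 6×30 / (5×24) = 1 − 180/120 ≈ -0.500

-0.500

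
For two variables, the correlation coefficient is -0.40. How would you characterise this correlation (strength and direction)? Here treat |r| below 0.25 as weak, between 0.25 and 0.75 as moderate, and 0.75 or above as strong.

r = -0.40 < 0 so the relationship is negative.
|r| = 0.40, which falls in the moderate range.

moderate negative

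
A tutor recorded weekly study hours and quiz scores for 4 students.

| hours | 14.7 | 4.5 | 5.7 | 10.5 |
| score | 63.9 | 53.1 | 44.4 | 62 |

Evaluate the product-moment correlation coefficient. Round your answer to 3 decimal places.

n = 4, Σx = 35.4, Σy = 223.4, Σx² = 379.08, Σy² = 12718.18, Σxy = 2082.36
nΣxy − ΣxΣy = 8329.44 − 7908.36 = 421.08
nΣx² − (Σx)² = 1516.32 − 1253.16 = 263.16; nΣy² − (Σy)² = 50872.72 − 49907.56 = 965.16
r = 421.08 / √(263.16 × 965.16) = 421.08 / 503.9757 ≈ 0.836

0.836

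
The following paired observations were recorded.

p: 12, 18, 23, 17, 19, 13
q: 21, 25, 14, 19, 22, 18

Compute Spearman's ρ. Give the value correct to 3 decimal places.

-0.086

Rank p: 1, 4, 6, 3, 5, 2
Rank q: 4, 6, 1, 3, 5, 2
d = rank(p) − rank(q): -3, -2, 5, 0, 0, 0; Σd² = 38
ρ = 1 − 6Σd² / [n(n²−1)] = 1 − 6×38 / (6×35) = 1 − 228/210 ≈ -0.086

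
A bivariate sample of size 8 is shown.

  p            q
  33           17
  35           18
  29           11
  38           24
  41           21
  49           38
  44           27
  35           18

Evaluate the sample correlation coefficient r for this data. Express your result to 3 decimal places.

0.957

n = 8, Σp = 304, Σq = 174, Σp² = 11842, Σq² = 4248, Σpq = 6963
nΣpq − ΣpΣq = 55704 − 52896 = 2808
nΣp² − (Σp)² = 94736 − 92416 = 2320; nΣq² − (Σq)² = 33984 − 30276 = 3708
r = 2808 / √(2320 × 3708) = 2808 / 2933.0121 ≈ 0.957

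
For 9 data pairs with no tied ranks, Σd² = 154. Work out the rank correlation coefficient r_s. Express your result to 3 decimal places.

-0.283

ρ = 1 − 6Σd² / [n(n²−1)] = 1 − 6×154 / (9×80)
  = 1 − 924/720 = 1 − 1.2833 ≈ -0.283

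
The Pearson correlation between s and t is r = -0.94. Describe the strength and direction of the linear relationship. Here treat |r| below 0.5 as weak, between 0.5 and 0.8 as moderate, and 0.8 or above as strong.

r = -0.94 < 0 so the relationship is negative.
|r| = 0.94, which falls in the strong range.

strong negative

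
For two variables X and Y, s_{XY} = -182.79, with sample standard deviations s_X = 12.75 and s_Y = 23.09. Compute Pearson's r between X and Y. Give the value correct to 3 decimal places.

-0.621

r = Cov(X,Y) / (s_X · s_Y) = -182.79 / (12.75 × 23.09)
  = -182.79 / 294.3975 ≈ -0.621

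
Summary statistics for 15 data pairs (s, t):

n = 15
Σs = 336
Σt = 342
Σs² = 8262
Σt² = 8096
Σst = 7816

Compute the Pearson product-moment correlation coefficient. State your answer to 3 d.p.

0.331

r = (nΣst − ΣsΣt) / √[(nΣs² − (Σs)²)(nΣt² − (Σt)²)]
Numerator: 15×7816 − 336×342 = 2328
Denominator: √[(123930 − 112896)(121440 − 116964)] = √[11034 × 4476] = 7027.6727
r = 2328 / 7027.6727 ≈ 0.331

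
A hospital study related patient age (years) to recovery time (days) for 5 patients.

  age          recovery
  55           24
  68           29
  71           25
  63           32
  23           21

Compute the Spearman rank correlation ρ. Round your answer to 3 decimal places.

0.600

Rank age: 2, 4, 5, 3, 1
Rank recovery: 2, 4, 3, 5, 1
d = rank(age) − rank(recovery): 0, 0, 2, -2, 0; Σd² = 8
ρ = 1 − 6Σd² / [n(n²−1)] = 1 − 6×8 / (5×24) = 1 − 48/120 ≈ 0.600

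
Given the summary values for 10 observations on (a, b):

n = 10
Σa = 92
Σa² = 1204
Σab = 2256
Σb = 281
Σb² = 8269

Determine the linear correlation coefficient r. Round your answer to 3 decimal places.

-0.901

r = (nΣab − ΣaΣb) / √[(nΣa² − (Σa)²)(nΣb² − (Σb)²)]
Numerator: 10×2256 − 92×281 = -3292
Denominator: √[(12040 − 8464)(82690 − 78961)] = √[3576 × 3729] = 3651.6988
r = -3292 / 3651.6988 ≈ -0.901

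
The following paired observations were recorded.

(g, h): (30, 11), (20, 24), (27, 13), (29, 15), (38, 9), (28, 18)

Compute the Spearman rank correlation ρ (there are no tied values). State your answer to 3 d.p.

-0.829

Rank g: 5, 1, 2, 4, 6, 3
Rank h: 2, 6, 3, 4, 1, 5
d = rank(g) − rank(h): 3, -5, -1, 0, 5, -2; Σd² = 64
ρ = 1 − 6Σd² / [n(n²−1)] = 1 − 6×64 / (6×35) = 1 − 384/210 ≈ -0.829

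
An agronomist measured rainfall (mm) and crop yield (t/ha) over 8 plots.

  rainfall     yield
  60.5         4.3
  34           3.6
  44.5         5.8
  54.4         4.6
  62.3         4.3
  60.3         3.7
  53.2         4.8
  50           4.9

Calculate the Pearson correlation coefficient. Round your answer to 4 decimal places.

-0.0881

n = 8, Σx = 419.2, Σy = 36, Σx² = 22603.48, Σy² = 165.48, Σxy = 1882.25
nΣxy − ΣxΣy = 15058 − 15091.2 = -33.2
nΣx² − (Σx)² = 180827.84 − 175728.64 = 5099.2; nΣy² − (Σy)² = 1323.84 − 1296 = 27.84
r = -33.2 / √(5099.2 × 27.84) = -33.2 / 376.7781 ≈ -0.0881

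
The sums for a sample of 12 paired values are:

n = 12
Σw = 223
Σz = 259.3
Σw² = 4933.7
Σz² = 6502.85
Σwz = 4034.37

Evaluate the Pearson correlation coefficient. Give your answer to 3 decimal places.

-0.930

r = (nΣwz − ΣwΣz) / √[(nΣw² − (Σw)²)(nΣz² − (Σz)²)]
Numerator: 12×4034.37 − 223×259.3 = -9411.46
Denominator: √[(59204.4 − 49729)(78034.2 − 67236.49)] = √[9475.4 × 10797.71] = 10114.9702
r = -9411.46 / 10114.9702 ≈ -0.930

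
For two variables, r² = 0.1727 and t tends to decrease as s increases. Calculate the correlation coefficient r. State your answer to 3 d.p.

|r| = √0.1727 = 0.416
The association is negative, so r = −0.416.

-0.416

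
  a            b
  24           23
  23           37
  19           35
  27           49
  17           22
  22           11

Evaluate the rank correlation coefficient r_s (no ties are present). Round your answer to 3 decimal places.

0.600

Rank a: 5, 4, 2, 6, 1, 3
Rank b: 3, 5, 4, 6, 2, 1
d = rank(a) − rank(b): 2, -1, -2, 0, -1, 2; Σd² = 14
ρ = 1 − 6Σd² / [n(n²−1)] = 1 − 6×14 / (6×35) = 1 − 84/210 ≈ 0.600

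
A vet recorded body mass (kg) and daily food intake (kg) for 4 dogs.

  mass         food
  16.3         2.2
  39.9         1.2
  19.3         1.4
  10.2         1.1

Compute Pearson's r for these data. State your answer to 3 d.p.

n = 4, Σx = 85.7, Σy = 5.9, Σx² = 2334.23, Σy² = 9.45, Σxy = 121.98
nΣxy − ΣxΣy = 487.92 − 505.63 = -17.71
nΣx² − (Σx)² = 9336.92 − 7344.49 = 1992.43; nΣy² − (Σy)² = 37.8 − 34.81 = 2.99
r = -17.71 / √(1992.43 × 2.99) = -17.71 / 77.1840 ≈ -0.229

-0.229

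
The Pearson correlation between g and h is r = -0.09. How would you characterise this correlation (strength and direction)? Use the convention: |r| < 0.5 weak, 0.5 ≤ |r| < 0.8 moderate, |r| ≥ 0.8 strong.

weak negative

r = -0.09 < 0 so the relationship is negative.
|r| = 0.09, which falls in the weak range.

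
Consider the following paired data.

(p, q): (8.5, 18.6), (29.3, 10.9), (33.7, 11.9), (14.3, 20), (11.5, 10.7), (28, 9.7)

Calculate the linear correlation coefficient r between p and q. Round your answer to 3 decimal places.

n = 6, Σp = 125.3, Σq = 81.8, Σp² = 3187.17, Σq² = 1214.96, Σpq = 1559.15
nΣpq − ΣpΣq = 9354.9 − 10249.54 = -894.64
nΣp² − (Σp)² = 19123.02 − 15700.09 = 3422.93; nΣq² − (Σq)² = 7289.76 − 6691.24 = 598.52
r = -894.64 / √(3422.93 × 598.52) = -894.64 / 1431.3253 ≈ -0.625

-0.625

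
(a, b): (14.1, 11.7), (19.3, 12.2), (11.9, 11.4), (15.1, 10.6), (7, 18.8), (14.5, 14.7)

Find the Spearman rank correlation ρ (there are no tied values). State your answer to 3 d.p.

Rank a: 3, 6, 2, 5, 1, 4
Rank b: 3, 4, 2, 1, 6, 5
d = rank(a) − rank(b): 0, 2, 0, 4, -5, -1; Σd² = 46
ρ = 1 − 6Σd² / [n(n²−1)] = 1 − 6×46 / (6×35) = 1 − 276/210 ≈ -0.314

-0.314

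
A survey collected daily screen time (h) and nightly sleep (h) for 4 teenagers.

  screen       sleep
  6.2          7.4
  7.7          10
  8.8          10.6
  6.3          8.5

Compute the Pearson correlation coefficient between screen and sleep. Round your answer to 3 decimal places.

n = 4, Σx = 29, Σy = 36.5, Σx² = 214.86, Σy² = 339.37, Σxy = 269.71
nΣxy − ΣxΣy = 1078.84 − 1058.5 = 20.34
nΣx² − (Σx)² = 859.44 − 841 = 18.44; nΣy² − (Σy)² = 1357.48 − 1332.25 = 25.23
r = 20.34 / √(18.44 × 25.23) = 20.34 / 21.5695 ≈ 0.943

0.943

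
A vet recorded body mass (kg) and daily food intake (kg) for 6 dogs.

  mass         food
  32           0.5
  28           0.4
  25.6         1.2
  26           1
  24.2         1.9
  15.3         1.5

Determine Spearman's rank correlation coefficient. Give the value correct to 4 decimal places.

Rank mass: 6, 5, 3, 4, 2, 1
Rank food: 2, 1, 4, 3, 6, 5
d = rank(mass) − rank(food): 4, 4, -1, 1, -4, -4; Σd² = 66
ρ = 1 − 6Σd² / [n(n²−1)] = 1 − 6×66 / (6×35) = 1 − 396/210 ≈ -0.8857

-0.8857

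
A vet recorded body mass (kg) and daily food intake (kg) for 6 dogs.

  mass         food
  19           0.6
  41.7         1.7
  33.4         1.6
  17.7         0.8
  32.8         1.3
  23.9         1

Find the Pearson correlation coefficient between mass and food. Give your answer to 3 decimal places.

n = 6, Σx = 168.5, Σy = 7, Σx² = 5175.79, Σy² = 9.14, Σxy = 216.43
nΣxy − ΣxΣy = 1298.58 − 1179.5 = 119.08
nΣx² − (Σx)² = 31054.74 − 28392.25 = 2662.49; nΣy² − (Σy)² = 54.84 − 49 = 5.84
r = 119.08 / √(2662.49 × 5.84) = 119.08 / 124.6954 ≈ 0.955

0.955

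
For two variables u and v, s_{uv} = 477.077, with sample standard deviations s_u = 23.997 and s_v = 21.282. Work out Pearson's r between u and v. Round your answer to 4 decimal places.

0.9342

r = Cov(u,v) / (s_u · s_v) = 477.077 / (23.997 × 21.282)
  = 477.077 / 510.7042 ≈ 0.9342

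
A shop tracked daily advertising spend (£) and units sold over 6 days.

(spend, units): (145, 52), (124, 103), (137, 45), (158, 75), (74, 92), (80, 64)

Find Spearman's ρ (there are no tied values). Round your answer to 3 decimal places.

Rank spend: 5, 3, 4, 6, 1, 2
Rank units: 2, 6, 1, 4, 5, 3
d = rank(spend) − rank(units): 3, -3, 3, 2, -4, -1; Σd² = 48
ρ = 1 − 6Σd² / [n(n²−1)] = 1 − 6×48 / (6×35) = 1 − 288/210 ≈ -0.371

-0.371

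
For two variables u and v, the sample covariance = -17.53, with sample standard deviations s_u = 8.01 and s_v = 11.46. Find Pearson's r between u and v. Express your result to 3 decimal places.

-0.191

r = Cov(u,v) / (s_u · s_v) = -17.53 / (8.01 × 11.46)
  = -17.53 / 91.7946 ≈ -0.191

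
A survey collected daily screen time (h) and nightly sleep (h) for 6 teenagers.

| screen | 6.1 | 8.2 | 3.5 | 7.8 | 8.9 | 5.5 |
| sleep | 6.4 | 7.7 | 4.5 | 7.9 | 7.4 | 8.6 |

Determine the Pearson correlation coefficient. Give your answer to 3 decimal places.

0.639

n = 6, Σx = 40, Σy = 42.5, Σx² = 287, Σy² = 311.63, Σxy = 292.71
nΣxy − ΣxΣy = 1756.26 − 1700 = 56.26
nΣx² − (Σx)² = 1722 − 1600 = 122; nΣy² − (Σy)² = 1869.78 − 1806.25 = 63.53
r = 56.26 / √(122 × 63.53) = 56.26 / 88.0378 ≈ 0.639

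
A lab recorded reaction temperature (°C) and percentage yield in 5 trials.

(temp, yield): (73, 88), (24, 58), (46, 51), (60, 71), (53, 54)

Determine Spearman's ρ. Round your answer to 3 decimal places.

Rank temp: 5, 1, 2, 4, 3
Rank yield: 5, 3, 1, 4, 2
d = rank(temp) − rank(yield): 0, -2, 1, 0, 1; Σd² = 6
ρ = 1 − 6Σd² / [n(n²−1)] = 1 − 6×6 / (5×24) = 1 − 36/120 ≈ 0.700

0.700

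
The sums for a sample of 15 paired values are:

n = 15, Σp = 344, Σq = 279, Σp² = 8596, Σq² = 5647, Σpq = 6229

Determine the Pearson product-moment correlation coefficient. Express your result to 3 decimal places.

r = (nΣpq − ΣpΣq) / √[(nΣp² − (Σp)²)(nΣq² − (Σq)²)]
Numerator: 15×6229 − 344×279 = -2541
Denominator: √[(128940 − 118336)(84705 − 77841)] = √[10604 × 6864] = 8531.4627
r = -2541 / 8531.4627 ≈ -0.298

-0.298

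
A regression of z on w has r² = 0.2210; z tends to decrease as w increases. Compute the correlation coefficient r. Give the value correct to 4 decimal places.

-0.4701

|r| = √0.2210 = 0.4701
The association is negative, so r = −0.4701.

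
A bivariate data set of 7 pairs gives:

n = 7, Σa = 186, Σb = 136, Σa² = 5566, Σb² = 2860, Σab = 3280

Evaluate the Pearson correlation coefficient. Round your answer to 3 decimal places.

r = (nΣab − ΣaΣb) / √[(nΣa² − (Σa)²)(nΣb² − (Σb)²)]
Numerator: 7×3280 − 186×136 = -2336
Denominator: √[(38962 − 34596)(20020 − 18496)] = √[4366 × 1524] = 2579.4930
r = -2336 / 2579.4930 ≈ -0.906

-0.906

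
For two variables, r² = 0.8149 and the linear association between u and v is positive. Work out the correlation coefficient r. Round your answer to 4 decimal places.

0.9027

|r| = √0.8149 = 0.9027
The association is positive, so r = 0.9027.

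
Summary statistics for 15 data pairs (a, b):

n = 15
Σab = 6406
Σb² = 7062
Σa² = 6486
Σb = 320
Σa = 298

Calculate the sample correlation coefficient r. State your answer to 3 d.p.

0.133

r = (nΣab − ΣaΣb) / √[(nΣa² − (Σa)²)(nΣb² − (Σb)²)]
Numerator: 15×6406 − 298×320 = 730
Denominator: √[(97290 − 88804)(105930 − 102400)] = √[8486 × 3530] = 5473.1691
r = 730 / 5473.1691 ≈ 0.133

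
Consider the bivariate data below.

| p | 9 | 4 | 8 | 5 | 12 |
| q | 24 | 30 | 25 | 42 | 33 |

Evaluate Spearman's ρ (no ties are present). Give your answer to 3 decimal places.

Rank p: 4, 1, 3, 2, 5
Rank q: 1, 3, 2, 5, 4
d = rank(p) − rank(q): 3, -2, 1, -3, 1; Σd² = 24
ρ = 1 − 6Σd² / [n(n²−1)] = 1 − 6×24 / (5×24) = 1 − 144/120 ≈ -0.200

-0.200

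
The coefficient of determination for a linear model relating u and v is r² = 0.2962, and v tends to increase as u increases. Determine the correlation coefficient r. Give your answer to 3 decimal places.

0.544

|r| = √0.2962 = 0.544
The association is positive, so r = 0.544.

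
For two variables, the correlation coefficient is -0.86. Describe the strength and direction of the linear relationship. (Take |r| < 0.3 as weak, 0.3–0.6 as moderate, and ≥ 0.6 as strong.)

r = -0.86 < 0 so the relationship is negative.
|r| = 0.86, which falls in the strong range.

strong negative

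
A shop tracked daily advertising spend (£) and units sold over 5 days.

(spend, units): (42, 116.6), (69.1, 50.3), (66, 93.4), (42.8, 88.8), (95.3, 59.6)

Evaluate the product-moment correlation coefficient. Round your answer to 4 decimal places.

-0.7392

n = 5, Σx = 315.2, Σy = 408.7, Σx² = 21808.74, Σy² = 36286.81, Σxy = 24017.85
nΣxy − ΣxΣy = 120089.25 − 128822.24 = -8732.99
nΣx² − (Σx)² = 109043.7 − 99351.04 = 9692.66; nΣy² − (Σy)² = 181434.05 − 167035.69 = 14398.36
r = -8732.99 / √(9692.66 × 14398.36) = -8732.99 / 11813.4842 ≈ -0.7392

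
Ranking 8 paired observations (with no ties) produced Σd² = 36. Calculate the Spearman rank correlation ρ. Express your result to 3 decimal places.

ρ = 1 − 6Σd² / [n(n²−1)] = 1 − 6×36 / (8×63)
  = 1 − 216/504 = 1 − 0.4286 ≈ 0.571

0.571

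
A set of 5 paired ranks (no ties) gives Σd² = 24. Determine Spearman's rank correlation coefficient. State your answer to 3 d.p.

ρ = 1 − 6Σd² / [n(n²−1)] = 1 − 6×24 / (5×24)
  = 1 − 144/120 = 1 − 1.2000 ≈ -0.200

-0.200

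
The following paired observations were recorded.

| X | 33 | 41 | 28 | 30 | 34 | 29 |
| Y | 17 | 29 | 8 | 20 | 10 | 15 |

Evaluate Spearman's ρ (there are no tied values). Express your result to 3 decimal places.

0.600

Rank X: 4, 6, 1, 3, 5, 2
Rank Y: 4, 6, 1, 5, 2, 3
d = rank(X) − rank(Y): 0, 0, 0, -2, 3, -1; Σd² = 14
ρ = 1 − 6Σd² / [n(n²−1)] = 1 − 6×14 / (6×35) = 1 − 84/210 ≈ 0.600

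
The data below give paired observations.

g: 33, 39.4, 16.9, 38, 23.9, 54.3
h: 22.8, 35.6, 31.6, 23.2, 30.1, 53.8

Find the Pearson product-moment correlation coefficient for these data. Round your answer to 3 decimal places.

n = 6, Σg = 205.5, Σh = 197.1, Σg² = 7890.67, Σh² = 7124.45, Σgh = 7211.41
nΣgh − ΣgΣh = 43268.46 − 40504.05 = 2764.41
nΣg² − (Σg)² = 47344.02 − 42230.25 = 5113.77; nΣh² − (Σh)² = 42746.7 − 38848.41 = 3898.29
r = 2764.41 / √(5113.77 × 3898.29) = 2764.41 / 4464.8582 ≈ 0.619

0.619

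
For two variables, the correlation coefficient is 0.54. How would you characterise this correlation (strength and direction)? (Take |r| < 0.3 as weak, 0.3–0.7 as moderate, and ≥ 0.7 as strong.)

moderate positive

r = 0.54 > 0 so the relationship is positive.
|r| = 0.54, which falls in the moderate range.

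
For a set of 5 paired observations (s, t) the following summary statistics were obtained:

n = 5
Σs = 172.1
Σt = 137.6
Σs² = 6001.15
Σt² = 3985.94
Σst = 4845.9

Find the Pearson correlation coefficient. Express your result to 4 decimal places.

0.8832

r = (nΣst − ΣsΣt) / √[(nΣs² − (Σs)²)(nΣt² − (Σt)²)]
Numerator: 5×4845.9 − 172.1×137.6 = 548.54
Denominator: √[(30005.75 − 29618.41)(19929.7 − 18933.76)] = √[387.34 × 995.94] = 621.1018
r = 548.54 / 621.1018 ≈ 0.8832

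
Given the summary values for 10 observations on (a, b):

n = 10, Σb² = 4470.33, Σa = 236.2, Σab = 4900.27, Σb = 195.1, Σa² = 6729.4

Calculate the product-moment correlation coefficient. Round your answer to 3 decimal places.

0.334

r = (nΣab − ΣaΣb) / √[(nΣa² − (Σa)²)(nΣb² − (Σb)²)]
Numerator: 10×4900.27 − 236.2×195.1 = 2920.08
Denominator: √[(67294 − 55790.44)(44703.3 − 38064.01)] = √[11503.56 × 6639.29] = 8739.3061
r = 2920.08 / 8739.3061 ≈ 0.334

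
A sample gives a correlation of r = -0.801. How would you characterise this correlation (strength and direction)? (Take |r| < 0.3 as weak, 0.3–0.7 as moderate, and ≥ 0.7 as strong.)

strong negative

r = -0.801 < 0 so the relationship is negative.
|r| = 0.801, which falls in the strong range.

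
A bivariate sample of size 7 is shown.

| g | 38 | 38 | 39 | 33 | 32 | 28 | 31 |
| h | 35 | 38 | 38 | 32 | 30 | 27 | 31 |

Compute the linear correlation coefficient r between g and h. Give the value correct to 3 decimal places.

0.968

n = 7, Σg = 239, Σh = 231, Σg² = 8267, Σh² = 7727, Σgh = 7989
nΣgh − ΣgΣh = 55923 − 55209 = 714
nΣg² − (Σg)² = 57869 − 57121 = 748; nΣh² − (Σh)² = 54089 − 53361 = 728
r = 714 / √(748 × 728) = 714 / 737.9322 ≈ 0.968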